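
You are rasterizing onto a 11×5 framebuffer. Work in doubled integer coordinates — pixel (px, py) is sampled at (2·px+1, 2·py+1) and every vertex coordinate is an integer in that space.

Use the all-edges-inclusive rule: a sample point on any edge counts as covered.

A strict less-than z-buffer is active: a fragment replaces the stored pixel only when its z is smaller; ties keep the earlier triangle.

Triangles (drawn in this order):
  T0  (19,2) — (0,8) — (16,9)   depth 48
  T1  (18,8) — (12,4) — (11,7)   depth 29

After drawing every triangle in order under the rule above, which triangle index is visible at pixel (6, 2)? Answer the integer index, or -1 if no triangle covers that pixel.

T0:
  2·area = 115  (B↔C swapped to make it positive)
  edge (19, 2)→(16, 9): d=(-3,7) inclusive
  edge (16, 9)→(0, 8): d=(-16,-1) inclusive
  edge (0, 8)→(19, 2): d=(19,-6) inclusive
    (8,1)@(17, 3): e=[11,97,7] → █
    (9,1)@(19, 3): e=[-3,99,19] → ·
    (5,2)@(11, 5): e=[47,59,9] → █
    (6,2)@(13, 5): e=[33,61,21] → █
    (7,2)@(15, 5): e=[19,63,33] → █
    (9,2)@(19, 5): e=[-9,67,57] → ·
    (2,3)@(5, 7): e=[83,21,11] → █
    (3,3)@(7, 7): e=[69,23,23] → █
    (4,3)@(9, 7): e=[55,25,35] → █
    (8,3)@(17, 7): e=[-1,33,83] → ·
    (2,4)@(5, 9): e=[77,-11,49] → ·
    (3,4)@(7, 9): e=[63,-9,61] → ·
  covered (11 px):
    · · · · · · · · · · ·
    · · · · · · · · █ · ·
    · · · · · █ █ █ █ · ·
    · · █ █ █ █ █ █ · · ·
    · · · · · · · · · · ·
T1:
  2·area = 22  (B↔C swapped to make it positive)
  edge (18, 8)→(11, 7): d=(-7,-1) inclusive
  edge (11, 7)→(12, 4): d=(1,-3) inclusive
  edge (12, 4)→(18, 8): d=(6,4) inclusive
    (6,0)@(13, 1): e=[44,0,-22] → ·  [on edge]
    (6,2)@(13, 5): e=[16,4,2] → █
    (7,2)@(15, 5): e=[18,10,-6] → ·
    (5,3)@(11, 7): e=[0,0,22] → █  [on edge]
    (7,3)@(15, 7): e=[4,12,6] → █
    (8,3)@(17, 7): e=[6,18,-2] → ·
    (5,4)@(11, 9): e=[-14,2,34] → ·
    (6,4)@(13, 9): e=[-12,8,26] → ·
    (7,4)@(15, 9): e=[-10,14,18] → ·
  covered (4 px):
    · · · · · · · · · · ·
    · · · · · · · · · · ·
    · · · · · · █ · · · ·
    · · · · · █ █ █ · · ·
    · · · · · · · · · · ·

Z-buffer (winner per pixel, '.' = empty):
  . . . . . . . . . . .
  . . . . . . . . 0 . .
  . . . . . 0 1 0 0 . .
  . . 0 0 0 1 1 1 . . .
  . . . . . . . . . . .

Final: 1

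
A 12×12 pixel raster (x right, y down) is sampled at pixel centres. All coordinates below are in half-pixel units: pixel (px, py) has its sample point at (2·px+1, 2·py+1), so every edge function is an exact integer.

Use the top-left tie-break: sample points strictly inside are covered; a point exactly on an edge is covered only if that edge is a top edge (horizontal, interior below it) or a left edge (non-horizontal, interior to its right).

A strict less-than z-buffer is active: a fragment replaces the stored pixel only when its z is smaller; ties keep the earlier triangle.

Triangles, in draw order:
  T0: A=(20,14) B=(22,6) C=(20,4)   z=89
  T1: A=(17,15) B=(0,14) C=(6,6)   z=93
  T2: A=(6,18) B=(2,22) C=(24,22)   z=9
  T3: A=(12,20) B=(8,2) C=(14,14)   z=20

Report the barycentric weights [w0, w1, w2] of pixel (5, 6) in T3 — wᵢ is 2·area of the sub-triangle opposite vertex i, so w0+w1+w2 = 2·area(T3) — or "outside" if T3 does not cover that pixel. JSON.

T0:
  2·area = 20  (B↔C swapped to make it positive)
  edge (20, 14)→(20, 4): d=(0,-10) top-left  bias=+0
  edge (20, 4)→(22, 6): d=(2,2) right/bottom  bias=-1
  edge (22, 6)→(20, 14): d=(-2,8) right/bottom  bias=-1
    (8,0)@(17, 1): e=[-30,0,50] → ·  [on edge]
    (9,1)@(19, 3): e=[-10,0,30] → ·  [on edge]
    (10,2)@(21, 5): e=[10,0,10] → ·  [on edge]
    (10,3)@(21, 7): e=[10,4,6] → █
    (11,3)@(23, 7): e=[30,0,-10] → ·  [on edge]
    (10,4)@(21, 9): e=[10,8,2] → █
    (11,4)@(23, 9): e=[30,4,-14] → ·
    (10,5)@(21, 11): e=[10,12,-2] → ·
  covered (2 px):
    · · · · · · · · · · · ·
    · · · · · · · · · · · ·
    · · · · · · · · · · · ·
    · · · · · · · · · · █ ·
    · · · · · · · · · · █ ·
    · · · · · · · · · · · ·
    · · · · · · · · · · · ·
    · · · · · · · · · · · ·
    · · · · · · · · · · · ·
    · · · · · · · · · · · ·
    · · · · · · · · · · · ·
    · · · · · · · · · · · ·
T1:
  2·area = 142
  edge (17, 15)→(0, 14): d=(-17,-1) top-left  bias=+0
  edge (0, 14)→(6, 6): d=(6,-8) top-left  bias=+0
  edge (6, 6)→(17, 15): d=(11,9) right/bottom  bias=-1
    (3,3)@(7, 7): e=[126,14,2] → █
    (4,3)@(9, 7): e=[128,30,-16] → ·
    (2,4)@(5, 9): e=[90,10,42] → █
    (4,4)@(9, 9): e=[94,42,6] → █
    (5,4)@(11, 9): e=[96,58,-12] → ·
    (1,5)@(3, 11): e=[54,6,82] → █
    (5,5)@(11, 11): e=[62,70,10] → █
    (6,5)@(13, 11): e=[64,86,-8] → ·
    (0,6)@(1, 13): e=[18,2,122] → █
    (6,6)@(13, 13): e=[30,98,14] → █
    (7,6)@(15, 13): e=[32,114,-4] → ·
    (0,7)@(1, 15): e=[-16,14,144] → ·
    (8,7)@(17, 15): e=[0,142,0] → ·  [on edge]
  covered (16 px):
    · · · · · · · · · · · ·
    · · · · · · · · · · · ·
    · · · · · · · · · · · ·
    · · · █ · · · · · · · ·
    · · █ █ █ · · · · · · ·
    · █ █ █ █ █ · · · · · ·
    █ █ █ █ █ █ █ · · · · ·
    · · · · · · · · · · · ·
    · · · · · · · · · · · ·
    · · · · · · · · · · · ·
    · · · · · · · · · · · ·
    · · · · · · · · · · · ·
T2:
  2·area = 88  (B↔C swapped to make it positive)
  edge (6, 18)→(24, 22): d=(18,4) right/bottom  bias=-1
  edge (24, 22)→(2, 22): d=(-22,0) right/bottom  bias=-1
  edge (2, 22)→(6, 18): d=(4,-4) top-left  bias=+0
    (11,0)@(23, 1): e=[-374,462,0] → ·  [on edge]
    (10,1)@(21, 3): e=[-330,418,0] → ·  [on edge]
    (9,2)@(19, 5): e=[-286,374,0] → ·  [on edge]
    (8,3)@(17, 7): e=[-242,330,0] → ·  [on edge]
    (7,4)@(15, 9): e=[-198,286,0] → ·  [on edge]
    (6,5)@(13, 11): e=[-154,242,0] → ·  [on edge]
    (5,6)@(11, 13): e=[-110,198,0] → ·  [on edge]
    (4,7)@(9, 15): e=[-66,154,0] → ·  [on edge]
    (3,8)@(7, 17): e=[-22,110,0] → ·  [on edge]
    (2,9)@(5, 19): e=[22,66,0] → █  [on edge]
    (3,9)@(7, 19): e=[14,66,8] → █
    (4,9)@(9, 19): e=[6,66,16] → █
    (1,10)@(3, 21): e=[66,22,0] → █  [on edge]
    (0,11)@(1, 23): e=[110,-22,0] → ·  [on edge]
  covered (12 px):
    · · · · · · · · · · · ·
    · · · · · · · · · · · ·
    · · · · · · · · · · · ·
    · · · · · · · · · · · ·
    · · · · · · · · · · · ·
    · · · · · · · · · · · ·
    · · · · · · · · · · · ·
    · · · · · · · · · · · ·
    · · · · · · · · · · · ·
    · · █ █ █ · · · · · · ·
    · █ █ █ █ █ █ █ █ █ · ·
    · · · · · · · · · · · ·
T3:
  2·area = 60
  edge (12, 20)→(8, 2): d=(-4,-18) top-left  bias=+0
  edge (8, 2)→(14, 14): d=(6,12) right/bottom  bias=-1
  edge (14, 14)→(12, 20): d=(-2,6) right/bottom  bias=-1
    (4,2)@(9, 5): e=[6,6,48] → █
    (5,2)@(11, 5): e=[42,-18,36] → ·
    (8,2)@(17, 5): e=[150,-90,0] → ·  [on edge]
    (4,3)@(9, 7): e=[-2,18,44] → ·
    (5,4)@(11, 9): e=[26,6,28] → █
    (6,4)@(13, 9): e=[62,-18,16] → ·
    (5,5)@(11, 11): e=[18,18,24] → █
    (6,5)@(13, 11): e=[54,-6,12] → ·
    (7,5)@(15, 11): e=[90,-30,0] → ·  [on edge]
    (5,6)@(11, 13): e=[10,30,20] → █
    (6,6)@(13, 13): e=[46,6,8] → █
    (7,6)@(15, 13): e=[82,-18,-4] → ·
    (6,8)@(13, 17): e=[30,30,0] → ·  [on edge]
    (5,11)@(11, 23): e=[-30,90,0] → ·  [on edge]
  covered (7 px):
    · · · · · · · · · · · ·
    · · · · · · · · · · · ·
    · · · · █ · · · · · · ·
    · · · · · · · · · · · ·
    · · · · · █ · · · · · ·
    · · · · · █ · · · · · ·
    · · · · · █ █ · · · · ·
    · · · · · █ █ · · · · ·
    · · · · · · · · · · · ·
    · · · · · · · · · · · ·
    · · · · · · · · · · · ·
    · · · · · · · · · · · ·

Result: [30,20,10]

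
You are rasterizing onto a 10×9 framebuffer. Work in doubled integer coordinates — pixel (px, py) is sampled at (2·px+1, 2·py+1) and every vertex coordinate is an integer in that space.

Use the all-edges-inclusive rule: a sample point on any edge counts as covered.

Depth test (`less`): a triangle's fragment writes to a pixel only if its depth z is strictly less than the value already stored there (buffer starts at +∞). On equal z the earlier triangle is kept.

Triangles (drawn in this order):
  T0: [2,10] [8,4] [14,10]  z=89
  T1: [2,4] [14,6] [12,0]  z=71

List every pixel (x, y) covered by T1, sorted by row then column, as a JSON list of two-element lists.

T0:
  2·area = 72
  edge (2, 10)→(8, 4): d=(6,-6) inclusive
  edge (8, 4)→(14, 10): d=(6,6) inclusive
  edge (14, 10)→(2, 10): d=(-12,0) inclusive
    (2,0)@(5, 1): e=[-36,0,108] → .  [on edge]
    (5,0)@(11, 1): e=[0,-36,108] → .  [on edge]
    (3,1)@(7, 3): e=[-12,0,84] → .  [on edge]
    (4,1)@(9, 3): e=[0,-12,84] → .  [on edge]
    (3,2)@(7, 5): e=[0,12,60] → X  [on edge]
    (4,2)@(9, 5): e=[12,0,60] → X  [on edge]
    (5,2)@(11, 5): e=[24,-12,60] → .
    (2,3)@(5, 7): e=[0,36,36] → X  [on edge]
    (5,3)@(11, 7): e=[36,0,36] → X  [on edge]
    (6,3)@(13, 7): e=[48,-12,36] → .
    (1,4)@(3, 9): e=[0,60,12] → X  [on edge]
    (6,4)@(13, 9): e=[60,0,12] → X  [on edge]
    (0,5)@(1, 11): e=[0,84,-12] → .  [on edge]
    (7,5)@(15, 11): e=[84,0,-12] → .  [on edge]
    (8,6)@(17, 13): e=[108,0,-36] → .  [on edge]
    (9,7)@(19, 15): e=[132,0,-60] → .  [on edge]
  covered (12 px):
    . . . . . . . . . .
    . . . . . . . . . .
    . . . X X . . . . .
    . . X X X X . . . .
    . X X X X X X . . .
    . . . . . . . . . .
    . . . . . . . . . .
    . . . . . . . . . .
    . . . . . . . . . .
T1:
  2·area = 68  (B↔C swapped to make it positive)
  edge (2, 4)→(12, 0): d=(10,-4) inclusive
  edge (12, 0)→(14, 6): d=(2,6) inclusive
  edge (14, 6)→(2, 4): d=(-12,-2) inclusive
    (5,0)@(11, 1): e=[6,8,54] → X
    (6,0)@(13, 1): e=[14,-4,58] → .
    (2,1)@(5, 3): e=[2,48,18] → X
    (3,1)@(7, 3): e=[10,36,22] → X
    (4,1)@(9, 3): e=[18,24,26] → X
    (6,1)@(13, 3): e=[34,0,34] → X  [on edge]
    (7,1)@(15, 3): e=[42,-12,38] → .
    (2,2)@(5, 5): e=[22,52,-6] → .
    (3,2)@(7, 5): e=[30,40,-2] → .
    (4,2)@(9, 5): e=[38,28,2] → X
    (7,2)@(15, 5): e=[62,-8,14] → .
    (4,3)@(9, 7): e=[58,32,-22] → .
    (7,4)@(15, 9): e=[102,0,-34] → .  [on edge]
    (8,7)@(17, 15): e=[170,0,-102] → .  [on edge]
  covered (9 px):
    . . . . . X . . . .
    . . X X X X X . . .
    . . . . X X X . . .
    . . . . . . . . . .
    . . . . . . . . . .
    . . . . . . . . . .
    . . . . . . . . . .
    . . . . . . . . . .
    . . . . . . . . . .

Answer: [[5,0],[2,1],[3,1],[4,1],[5,1],[6,1],[4,2],[5,2],[6,2]]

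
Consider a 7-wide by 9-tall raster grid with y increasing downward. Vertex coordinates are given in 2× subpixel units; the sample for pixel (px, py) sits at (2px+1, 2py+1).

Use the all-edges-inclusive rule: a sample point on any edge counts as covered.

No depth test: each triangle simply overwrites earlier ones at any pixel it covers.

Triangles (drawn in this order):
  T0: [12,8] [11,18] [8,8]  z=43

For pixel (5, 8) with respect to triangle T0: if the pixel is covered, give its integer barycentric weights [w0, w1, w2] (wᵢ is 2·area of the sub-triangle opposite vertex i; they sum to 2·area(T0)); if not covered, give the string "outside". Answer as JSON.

T0:
  2·area = 40
  edge (12, 8)→(11, 18): d=(-1,10) inclusive
  edge (11, 18)→(8, 8): d=(-3,-10) inclusive
  edge (8, 8)→(12, 8): d=(4,0) inclusive
    (4,4)@(9, 9): e=[29,7,4] → #
    (5,4)@(11, 9): e=[9,27,4] → #
    (6,4)@(13, 9): e=[-11,47,4] → ·
    (4,5)@(9, 11): e=[27,1,12] → #
    (6,5)@(13, 11): e=[-13,41,12] → ·
    (4,6)@(9, 13): e=[25,-5,20] → ·
    (5,6)@(11, 13): e=[5,15,20] → #
    (6,6)@(13, 13): e=[-15,35,20] → ·
    (5,7)@(11, 15): e=[3,9,28] → #
    (6,7)@(13, 15): e=[-17,29,28] → ·
    (5,8)@(11, 17): e=[1,3,36] → #
    (6,8)@(13, 17): e=[-19,23,36] → ·
  covered (7 px):
    · · · · · · ·
    · · · · · · ·
    · · · · · · ·
    · · · · · · ·
    · · · · # # ·
    · · · · # # ·
    · · · · · # ·
    · · · · · # ·
    · · · · · # ·

Final: [3,36,1]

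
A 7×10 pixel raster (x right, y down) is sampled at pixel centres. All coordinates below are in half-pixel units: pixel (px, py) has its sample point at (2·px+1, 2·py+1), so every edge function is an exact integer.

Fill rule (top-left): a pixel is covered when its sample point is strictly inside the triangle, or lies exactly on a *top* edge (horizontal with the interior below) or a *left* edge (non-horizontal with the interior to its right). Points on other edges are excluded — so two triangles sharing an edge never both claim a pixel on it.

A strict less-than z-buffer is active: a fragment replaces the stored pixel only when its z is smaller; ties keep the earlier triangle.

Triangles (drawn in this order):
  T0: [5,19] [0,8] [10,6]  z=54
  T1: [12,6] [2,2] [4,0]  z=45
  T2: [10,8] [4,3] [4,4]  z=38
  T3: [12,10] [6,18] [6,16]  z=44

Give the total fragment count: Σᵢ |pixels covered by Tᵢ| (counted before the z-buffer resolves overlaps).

T0:
  2·area = 120
  edge (5, 19)→(0, 8): d=(-5,-11) top-left  bias=+0
  edge (0, 8)→(10, 6): d=(10,-2) top-left  bias=+0
  edge (10, 6)→(5, 19): d=(-5,13) right/bottom  bias=-1
    (2,3)@(5, 7): e=[60,0,60] → █  [on edge]
    (3,3)@(7, 7): e=[82,4,34] → █
    (4,3)@(9, 7): e=[104,8,8] → █
    (5,3)@(11, 7): e=[126,12,-18] → ·
    (0,4)@(1, 9): e=[6,12,102] → █
    (1,4)@(3, 9): e=[28,16,76] → █
    (4,4)@(9, 9): e=[94,28,-2] → ·
    (0,5)@(1, 11): e=[-4,32,92] → ·
    (1,5)@(3, 11): e=[18,36,66] → █
    (4,5)@(9, 11): e=[84,48,-12] → ·
    (1,6)@(3, 13): e=[8,56,56] → █
    (4,6)@(9, 13): e=[74,68,-22] → ·
    (2,9)@(5, 19): e=[0,120,0] → ·  [on edge]
  covered (15 px):
    · · · · · · ·
    · · · · · · ·
    · · · · · · ·
    · · █ █ █ · ·
    █ █ █ █ · · ·
    · █ █ █ · · ·
    · █ █ █ · · ·
    · · █ · · · ·
    · · █ · · · ·
    · · · · · · ·
T1:
  2·area = 28
  edge (12, 6)→(2, 2): d=(-10,-4) top-left  bias=+0
  edge (2, 2)→(4, 0): d=(2,-2) top-left  bias=+0
  edge (4, 0)→(12, 6): d=(8,6) right/bottom  bias=-1
    (1,0)@(3, 1): e=[14,0,14] → █  [on edge]
    (2,0)@(5, 1): e=[22,4,2] → █
    (3,0)@(7, 1): e=[30,8,-10] → ·
    (0,1)@(1, 3): e=[-14,0,42] → ·  [on edge]
    (1,1)@(3, 3): e=[-6,4,30] → ·
    (2,1)@(5, 3): e=[2,8,18] → █
    (3,1)@(7, 3): e=[10,12,6] → █
    (4,1)@(9, 3): e=[18,16,-6] → ·
    (2,2)@(5, 5): e=[-18,12,34] → ·
    (3,2)@(7, 5): e=[-10,16,22] → ·
  covered (4 px):
    · █ █ · · · ·
    · · █ █ · · ·
    · · · · · · ·
    · · · · · · ·
    · · · · · · ·
    · · · · · · ·
    · · · · · · ·
    · · · · · · ·
    · · · · · · ·
    · · · · · · ·
T2:
  2·area = 6  (B↔C swapped to make it positive)
  edge (10, 8)→(4, 4): d=(-6,-4) top-left  bias=+0
  edge (4, 4)→(4, 3): d=(0,-1) top-left  bias=+0
  edge (4, 3)→(10, 8): d=(6,5) right/bottom  bias=-1
  covered (0 px):
    · · · · · · ·
    · · · · · · ·
    · · · · · · ·
    · · · · · · ·
    · · · · · · ·
    · · · · · · ·
    · · · · · · ·
    · · · · · · ·
    · · · · · · ·
    · · · · · · ·
T3:
  2·area = 12
  edge (12, 10)→(6, 18): d=(-6,8) right/bottom  bias=-1
  edge (6, 18)→(6, 16): d=(0,-2) top-left  bias=+0
  edge (6, 16)→(12, 10): d=(6,-6) top-left  bias=+0
    (6,4)@(13, 9): e=[-2,14,0] → ·  [on edge]
    (5,5)@(11, 11): e=[2,10,0] → █  [on edge]
    (6,5)@(13, 11): e=[-14,14,12] → ·
    (4,6)@(9, 13): e=[6,6,0] → █  [on edge]
    (5,6)@(11, 13): e=[-10,10,12] → ·
    (3,7)@(7, 15): e=[10,2,0] → █  [on edge]
    (4,7)@(9, 15): e=[-6,6,12] → ·
    (2,8)@(5, 17): e=[14,-2,0] → ·  [on edge]
    (3,8)@(7, 17): e=[-2,2,12] → ·
    (1,9)@(3, 19): e=[18,-6,0] → ·  [on edge]
  covered (3 px):
    · · · · · · ·
    · · · · · · ·
    · · · · · · ·
    · · · · · · ·
    · · · · · · ·
    · · · · · █ ·
    · · · · █ · ·
    · · · █ · · ·
    · · · · · · ·
    · · · · · · ·

Result: 22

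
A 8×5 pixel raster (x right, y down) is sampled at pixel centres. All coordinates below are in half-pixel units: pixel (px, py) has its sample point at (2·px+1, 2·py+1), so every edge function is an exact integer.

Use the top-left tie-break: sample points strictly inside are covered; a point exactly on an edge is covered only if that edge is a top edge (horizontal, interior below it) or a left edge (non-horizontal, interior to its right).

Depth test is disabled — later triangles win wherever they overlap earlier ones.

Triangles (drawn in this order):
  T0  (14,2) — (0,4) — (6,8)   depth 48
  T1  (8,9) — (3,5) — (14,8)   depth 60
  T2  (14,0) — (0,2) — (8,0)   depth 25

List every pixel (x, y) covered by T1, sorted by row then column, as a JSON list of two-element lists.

T0:
  2·area = 68  (B↔C swapped to make it positive)
  edge (14, 2)→(6, 8): d=(-8,6) right/bottom  bias=-1
  edge (6, 8)→(0, 4): d=(-6,-4) top-left  bias=+0
  edge (0, 4)→(14, 2): d=(14,-2) top-left  bias=+0
    (3,1)@(7, 3): e=[34,34,0] → #  [on edge]
    (4,1)@(9, 3): e=[22,42,4] → #
    (5,1)@(11, 3): e=[10,50,8] → #
    (6,1)@(13, 3): e=[-2,58,12] → ·
    (1,2)@(3, 5): e=[42,6,20] → #
    (2,2)@(5, 5): e=[30,14,24] → #
    (5,2)@(11, 5): e=[-6,38,36] → ·
    (1,3)@(3, 7): e=[26,-6,48] → ·
    (2,3)@(5, 7): e=[14,2,52] → #
    (4,3)@(9, 7): e=[-10,18,60] → ·
    (2,4)@(5, 9): e=[-2,-10,80] → ·
    (3,4)@(7, 9): e=[-14,-2,84] → ·
  covered (9 px):
    · · · · · · · ·
    · · · # # # · ·
    · # # # # · · ·
    · · # # · · · ·
    · · · · · · · ·
T1:
  2·area = 29
  edge (8, 9)→(3, 5): d=(-5,-4) top-left  bias=+0
  edge (3, 5)→(14, 8): d=(11,3) right/bottom  bias=-1
  edge (14, 8)→(8, 9): d=(-6,1) right/bottom  bias=-1
    (1,2)@(3, 5): e=[0,0,29] → ·  [on edge]
    (3,3)@(7, 7): e=[6,10,13] → #
    (4,3)@(9, 7): e=[14,4,11] → #
    (5,3)@(11, 7): e=[22,-2,9] → ·
    (3,4)@(7, 9): e=[-4,32,1] → ·
    (4,4)@(9, 9): e=[4,26,-1] → ·
  covered (2 px):
    · · · · · · · ·
    · · · · · · · ·
    · · · · · · · ·
    · · · # # · · ·
    · · · · · · · ·
T2:
  2·area = 12
  edge (14, 0)→(0, 2): d=(-14,2) right/bottom  bias=-1
  edge (0, 2)→(8, 0): d=(8,-2) top-left  bias=+0
  edge (8, 0)→(14, 0): d=(6,0) top-left  bias=+0
    (2,0)@(5, 1): e=[4,2,6] → #
    (3,0)@(7, 1): e=[0,6,6] → ·  [on edge]
    (2,1)@(5, 3): e=[-24,18,18] → ·
  covered (1 px):
    · · # · · · · ·
    · · · · · · · ·
    · · · · · · · ·
    · · · · · · · ·
    · · · · · · · ·

Result: [[3,3],[4,3]]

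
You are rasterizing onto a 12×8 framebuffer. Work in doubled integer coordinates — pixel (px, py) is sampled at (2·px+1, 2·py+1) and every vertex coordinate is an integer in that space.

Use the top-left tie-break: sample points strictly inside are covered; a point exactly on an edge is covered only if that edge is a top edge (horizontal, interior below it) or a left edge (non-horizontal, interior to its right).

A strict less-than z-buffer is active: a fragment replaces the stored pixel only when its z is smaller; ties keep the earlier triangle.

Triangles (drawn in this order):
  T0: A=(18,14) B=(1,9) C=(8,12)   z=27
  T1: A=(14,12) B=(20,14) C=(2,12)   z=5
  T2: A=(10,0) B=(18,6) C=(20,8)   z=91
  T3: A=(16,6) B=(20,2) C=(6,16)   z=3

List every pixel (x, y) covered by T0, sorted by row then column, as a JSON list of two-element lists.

T0:
  2·area = 16  (B↔C swapped to make it positive)
  edge (18, 14)→(8, 12): d=(-10,-2) top-left  bias=+0
  edge (8, 12)→(1, 9): d=(-7,-3) top-left  bias=+0
  edge (1, 9)→(18, 14): d=(17,5) right/bottom  bias=-1
    (0,4)@(1, 9): e=[16,0,0] → ·  [on edge]
    (1,5)@(3, 11): e=[0,-8,24] → ·  [on edge]
    (3,5)@(7, 11): e=[8,4,4] → #
    (4,5)@(9, 11): e=[12,10,-6] → ·
    (3,6)@(7, 13): e=[-12,-10,38] → ·
    (6,6)@(13, 13): e=[0,8,8] → #  [on edge]
    (7,6)@(15, 13): e=[4,14,-2] → ·
    (6,7)@(13, 15): e=[-20,-6,42] → ·
    (7,7)@(15, 15): e=[-16,0,32] → ·  [on edge]
    (11,7)@(23, 15): e=[0,24,-8] → ·  [on edge]
  covered (2 px):
    · · · · · · · · · · · ·
    · · · · · · · · · · · ·
    · · · · · · · · · · · ·
    · · · · · · · · · · · ·
    · · · · · · · · · · · ·
    · · · # · · · · · · · ·
    · · · · · · # · · · · ·
    · · · · · · · · · · · ·
T1:
  2·area = 24
  edge (14, 12)→(20, 14): d=(6,2) right/bottom  bias=-1
  edge (20, 14)→(2, 12): d=(-18,-2) top-left  bias=+0
  edge (2, 12)→(14, 12): d=(12,0) top-left  bias=+0
    (2,4)@(5, 9): e=[0,60,-36] → ·  [on edge]
    (5,5)@(11, 11): e=[0,36,-12] → ·  [on edge]
    (5,6)@(11, 13): e=[12,0,12] → #  [on edge]
    (6,6)@(13, 13): e=[8,4,12] → #
    (7,6)@(15, 13): e=[4,8,12] → #
    (8,6)@(17, 13): e=[0,12,12] → ·  [on edge]
    (5,7)@(11, 15): e=[24,-36,36] → ·
    (6,7)@(13, 15): e=[20,-32,36] → ·
    (7,7)@(15, 15): e=[16,-28,36] → ·
    (11,7)@(23, 15): e=[0,-12,36] → ·  [on edge]
  covered (3 px):
    · · · · · · · · · · · ·
    · · · · · · · · · · · ·
    · · · · · · · · · · · ·
    · · · · · · · · · · · ·
    · · · · · · · · · · · ·
    · · · · · · · · · · · ·
    · · · · · # # # · · · ·
    · · · · · · · · · · · ·
T2:
  2·area = 4
  edge (10, 0)→(18, 6): d=(8,6) right/bottom  bias=-1
  edge (18, 6)→(20, 8): d=(2,2) right/bottom  bias=-1
  edge (20, 8)→(10, 0): d=(-10,-8) top-left  bias=+0
    (6,0)@(13, 1): e=[-10,0,14] → ·  [on edge]
    (7,1)@(15, 3): e=[-6,0,10] → ·  [on edge]
    (8,2)@(17, 5): e=[-2,0,6] → ·  [on edge]
    (9,3)@(19, 7): e=[2,0,2] → ·  [on edge]
    (10,4)@(21, 9): e=[6,0,-2] → ·  [on edge]
    (11,5)@(23, 11): e=[10,0,-6] → ·  [on edge]
  covered (0 px):
    · · · · · · · · · · · ·
    · · · · · · · · · · · ·
    · · · · · · · · · · · ·
    · · · · · · · · · · · ·
    · · · · · · · · · · · ·
    · · · · · · · · · · · ·
    · · · · · · · · · · · ·
    · · · · · · · · · · · ·
T3:
  degenerate (2·area = 0) — covers nothing

Answer: [[3,5],[6,6]]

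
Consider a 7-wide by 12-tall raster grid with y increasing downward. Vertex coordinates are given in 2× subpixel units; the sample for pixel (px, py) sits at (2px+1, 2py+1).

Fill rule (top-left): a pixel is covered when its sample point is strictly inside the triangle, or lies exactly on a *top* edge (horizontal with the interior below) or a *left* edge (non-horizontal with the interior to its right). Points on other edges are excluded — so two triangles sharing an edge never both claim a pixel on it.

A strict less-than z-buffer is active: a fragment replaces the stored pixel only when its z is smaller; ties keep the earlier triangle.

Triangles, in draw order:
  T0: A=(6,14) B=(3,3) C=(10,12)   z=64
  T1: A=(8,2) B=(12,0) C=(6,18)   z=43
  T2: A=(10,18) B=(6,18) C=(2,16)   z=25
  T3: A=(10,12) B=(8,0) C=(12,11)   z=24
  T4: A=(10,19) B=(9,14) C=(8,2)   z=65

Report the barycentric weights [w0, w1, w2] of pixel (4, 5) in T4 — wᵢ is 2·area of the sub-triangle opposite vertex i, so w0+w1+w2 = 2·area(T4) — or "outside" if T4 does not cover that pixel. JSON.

T0:
  2·area = 50
  edge (6, 14)→(3, 3): d=(-3,-11) top-left  bias=+0
  edge (3, 3)→(10, 12): d=(7,9) right/bottom  bias=-1
  edge (10, 12)→(6, 14): d=(-4,2) right/bottom  bias=-1
    (1,1)@(3, 3): e=[0,0,50] → ·  [on edge]
    (2,3)@(5, 7): e=[10,10,30] → #
    (3,3)@(7, 7): e=[32,-8,26] → ·
    (2,4)@(5, 9): e=[4,24,22] → #
    (3,4)@(7, 9): e=[26,6,18] → #
    (4,4)@(9, 9): e=[48,-12,14] → ·
    (2,5)@(5, 11): e=[-2,38,14] → ·
    (3,5)@(7, 11): e=[20,20,10] → #
    (4,5)@(9, 11): e=[42,2,6] → #
    (5,5)@(11, 11): e=[64,-16,2] → ·
    (3,6)@(7, 13): e=[14,34,2] → #
    (4,6)@(9, 13): e=[36,16,-2] → ·
  covered (6 px):
    · · · · · · ·
    · · · · · · ·
    · · · · · · ·
    · · # · · · ·
    · · # # · · ·
    · · · # # · ·
    · · · # · · ·
    · · · · · · ·
    · · · · · · ·
    · · · · · · ·
    · · · · · · ·
    · · · · · · ·
T1:
  2·area = 60
  edge (8, 2)→(12, 0): d=(4,-2) top-left  bias=+0
  edge (12, 0)→(6, 18): d=(-6,18) right/bottom  bias=-1
  edge (6, 18)→(8, 2): d=(2,-16) top-left  bias=+0
    (5,0)@(11, 1): e=[2,12,46] → #
    (6,0)@(13, 1): e=[6,-24,78] → ·
    (4,1)@(9, 3): e=[6,36,18] → #
    (5,1)@(11, 3): e=[10,0,50] → ·  [on edge]
    (4,2)@(9, 5): e=[14,24,22] → #
    (5,2)@(11, 5): e=[18,-12,54] → ·
    (4,3)@(9, 7): e=[22,12,26] → #
    (5,3)@(11, 7): e=[26,-24,58] → ·
    (4,4)@(9, 9): e=[30,0,30] → ·  [on edge]
    (3,5)@(7, 11): e=[34,24,2] → #
    (4,5)@(9, 11): e=[38,-12,34] → ·
    (3,6)@(7, 13): e=[42,12,6] → #
    (3,7)@(7, 15): e=[50,0,10] → ·  [on edge]
    (2,10)@(5, 21): e=[70,0,-10] → ·  [on edge]
  covered (6 px):
    · · · · · # ·
    · · · · # · ·
    · · · · # · ·
    · · · · # · ·
    · · · · · · ·
    · · · # · · ·
    · · · # · · ·
    · · · · · · ·
    · · · · · · ·
    · · · · · · ·
    · · · · · · ·
    · · · · · · ·
T2:
  2·area = 8
  edge (10, 18)→(6, 18): d=(-4,0) right/bottom  bias=-1
  edge (6, 18)→(2, 16): d=(-4,-2) top-left  bias=+0
  edge (2, 16)→(10, 18): d=(8,2) right/bottom  bias=-1
    (2,8)@(5, 17): e=[4,2,2] → #
    (3,8)@(7, 17): e=[4,6,-2] → ·
    (2,9)@(5, 19): e=[-4,-6,18] → ·
  covered (1 px):
    · · · · · · ·
    · · · · · · ·
    · · · · · · ·
    · · · · · · ·
    · · · · · · ·
    · · · · · · ·
    · · · · · · ·
    · · · · · · ·
    · · # · · · ·
    · · · · · · ·
    · · · · · · ·
    · · · · · · ·
T3:
  2·area = 26
  edge (10, 12)→(8, 0): d=(-2,-12) top-left  bias=+0
  edge (8, 0)→(12, 11): d=(4,11) right/bottom  bias=-1
  edge (12, 11)→(10, 12): d=(-2,1) right/bottom  bias=-1
    (4,1)@(9, 3): e=[6,1,19] → #
    (5,1)@(11, 3): e=[30,-21,17] → ·
    (4,2)@(9, 5): e=[2,9,15] → #
    (5,2)@(11, 5): e=[26,-13,13] → ·
    (4,3)@(9, 7): e=[-2,17,11] → ·
    (5,4)@(11, 9): e=[18,3,5] → #
    (6,4)@(13, 9): e=[42,-19,3] → ·
    (5,5)@(11, 11): e=[14,11,1] → #
    (6,5)@(13, 11): e=[38,-11,-1] → ·
    (5,6)@(11, 13): e=[10,19,-3] → ·
  covered (4 px):
    · · · · · · ·
    · · · · # · ·
    · · · · # · ·
    · · · · · · ·
    · · · · · # ·
    · · · · · # ·
    · · · · · · ·
    · · · · · · ·
    · · · · · · ·
    · · · · · · ·
    · · · · · · ·
    · · · · · · ·
T4:
  2·area = 7
  edge (10, 19)→(9, 14): d=(-1,-5) top-left  bias=+0
  edge (9, 14)→(8, 2): d=(-1,-12) top-left  bias=+0
  edge (8, 2)→(10, 19): d=(2,17) right/bottom  bias=-1
    (4,5)@(9, 11): e=[3,3,1] → #
    (5,5)@(11, 11): e=[13,27,-33] → ·
    (4,6)@(9, 13): e=[1,1,5] → #
    (5,6)@(11, 13): e=[11,25,-29] → ·
    (4,7)@(9, 15): e=[-1,-1,9] → ·
  covered (2 px):
    · · · · · · ·
    · · · · · · ·
    · · · · · · ·
    · · · · · · ·
    · · · · · · ·
    · · · · # · ·
    · · · · # · ·
    · · · · · · ·
    · · · · · · ·
    · · · · · · ·
    · · · · · · ·
    · · · · · · ·

Answer: [3,1,3]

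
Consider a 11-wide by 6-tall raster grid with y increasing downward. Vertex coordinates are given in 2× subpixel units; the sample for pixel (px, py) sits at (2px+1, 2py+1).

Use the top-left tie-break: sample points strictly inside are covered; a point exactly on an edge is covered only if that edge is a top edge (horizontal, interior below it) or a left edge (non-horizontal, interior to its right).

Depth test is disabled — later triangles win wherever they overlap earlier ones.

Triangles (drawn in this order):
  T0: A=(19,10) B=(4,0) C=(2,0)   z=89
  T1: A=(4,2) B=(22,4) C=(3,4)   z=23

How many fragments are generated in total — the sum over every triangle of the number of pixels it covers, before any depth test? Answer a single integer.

T0:
  2·area = 20  (B↔C swapped to make it positive)
  edge (19, 10)→(2, 0): d=(-17,-10) top-left  bias=+0
  edge (2, 0)→(4, 0): d=(2,0) top-left  bias=+0
  edge (4, 0)→(19, 10): d=(15,10) right/bottom  bias=-1
    (2,0)@(5, 1): e=[13,2,5] → X
    (3,0)@(7, 1): e=[33,2,-15] → .
    (2,1)@(5, 3): e=[-21,6,35] → .
    (5,2)@(11, 5): e=[5,10,5] → X
    (6,2)@(13, 5): e=[25,10,-15] → .
    (5,3)@(11, 7): e=[-29,14,35] → .
  covered (2 px):
    . . X . . . . . . . .
    . . . . . . . . . . .
    . . . . . X . . . . .
    . . . . . . . . . . .
    . . . . . . . . . . .
    . . . . . . . . . . .
T1:
  2·area = 38
  edge (4, 2)→(22, 4): d=(18,2) right/bottom  bias=-1
  edge (22, 4)→(3, 4): d=(-19,0) right/bottom  bias=-1
  edge (3, 4)→(4, 2): d=(1,-2) top-left  bias=+0
    (2,1)@(5, 3): e=[16,19,3] → X
    (3,1)@(7, 3): e=[12,19,7] → X
    (4,1)@(9, 3): e=[8,19,11] → X
    (5,1)@(11, 3): e=[4,19,15] → X
    (6,1)@(13, 3): e=[0,19,19] → .  [on edge]
    (2,2)@(5, 5): e=[52,-19,5] → .
    (3,2)@(7, 5): e=[48,-19,9] → .
    (4,2)@(9, 5): e=[44,-19,13] → .
    (5,2)@(11, 5): e=[40,-19,17] → .
  covered (4 px):
    . . . . . . . . . . .
    . . X X X X . . . . .
    . . . . . . . . . . .
    . . . . . . . . . . .
    . . . . . . . . . . .
    . . . . . . . . . . .

Result: 6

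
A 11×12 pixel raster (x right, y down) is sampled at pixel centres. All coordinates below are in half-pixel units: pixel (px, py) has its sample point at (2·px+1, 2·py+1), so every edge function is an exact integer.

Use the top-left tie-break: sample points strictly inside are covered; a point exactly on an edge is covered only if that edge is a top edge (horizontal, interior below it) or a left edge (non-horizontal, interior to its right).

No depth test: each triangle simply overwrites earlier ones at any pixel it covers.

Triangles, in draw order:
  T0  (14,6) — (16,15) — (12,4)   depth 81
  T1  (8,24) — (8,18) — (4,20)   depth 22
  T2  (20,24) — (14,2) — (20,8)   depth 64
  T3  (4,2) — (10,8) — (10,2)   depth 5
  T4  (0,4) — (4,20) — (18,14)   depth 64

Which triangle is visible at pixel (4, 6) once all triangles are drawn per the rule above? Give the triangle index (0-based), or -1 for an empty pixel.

T0:
  2·area = 14
  edge (14, 6)→(16, 15): d=(2,9) right/bottom  bias=-1
  edge (16, 15)→(12, 4): d=(-4,-11) top-left  bias=+0
  edge (12, 4)→(14, 6): d=(2,2) right/bottom  bias=-1
    (4,0)@(9, 1): e=[35,-21,0] → ·  [on edge]
    (5,1)@(11, 3): e=[21,-7,0] → ·  [on edge]
    (6,2)@(13, 5): e=[7,7,0] → ·  [on edge]
    (7,3)@(15, 7): e=[-7,21,0] → ·  [on edge]
    (8,4)@(17, 9): e=[-21,35,0] → ·  [on edge]
    (7,5)@(15, 11): e=[1,5,8] → █
    (8,5)@(17, 11): e=[-17,27,4] → ·
    (9,5)@(19, 11): e=[-35,49,0] → ·  [on edge]
    (7,6)@(15, 13): e=[5,-3,12] → ·
    (10,6)@(21, 13): e=[-49,63,0] → ·  [on edge]
  covered (1 px):
    · · · · · · · · · · ·
    · · · · · · · · · · ·
    · · · · · · · · · · ·
    · · · · · · · · · · ·
    · · · · · · · · · · ·
    · · · · · · · █ · · ·
    · · · · · · · · · · ·
    · · · · · · · · · · ·
    · · · · · · · · · · ·
    · · · · · · · · · · ·
    · · · · · · · · · · ·
    · · · · · · · · · · ·
T1:
  2·area = 24  (B↔C swapped to make it positive)
  edge (8, 24)→(4, 20): d=(-4,-4) top-left  bias=+0
  edge (4, 20)→(8, 18): d=(4,-2) top-left  bias=+0
  edge (8, 18)→(8, 24): d=(0,6) right/bottom  bias=-1
    (0,8)@(1, 17): e=[0,-18,42] → ·  [on edge]
    (1,9)@(3, 19): e=[0,-6,30] → ·  [on edge]
    (3,9)@(7, 19): e=[16,2,6] → █
    (4,9)@(9, 19): e=[24,6,-6] → ·
    (2,10)@(5, 21): e=[0,6,18] → █  [on edge]
    (4,10)@(9, 21): e=[16,14,-6] → ·
    (2,11)@(5, 23): e=[-8,14,18] → ·
    (3,11)@(7, 23): e=[0,18,6] → █  [on edge]
    (4,11)@(9, 23): e=[8,22,-6] → ·
  covered (4 px):
    · · · · · · · · · · ·
    · · · · · · · · · · ·
    · · · · · · · · · · ·
    · · · · · · · · · · ·
    · · · · · · · · · · ·
    · · · · · · · · · · ·
    · · · · · · · · · · ·
    · · · · · · · · · · ·
    · · · · · · · · · · ·
    · · · █ · · · · · · ·
    · · █ █ · · · · · · ·
    · · · █ · · · · · · ·
T2:
  2·area = 96
  edge (20, 24)→(14, 2): d=(-6,-22) top-left  bias=+0
  edge (14, 2)→(20, 8): d=(6,6) right/bottom  bias=-1
  edge (20, 8)→(20, 24): d=(0,16) right/bottom  bias=-1
    (6,0)@(13, 1): e=[-16,0,112] → ·  [on edge]
    (7,1)@(15, 3): e=[16,0,80] → ·  [on edge]
    (7,2)@(15, 5): e=[4,12,80] → █
    (8,2)@(17, 5): e=[48,0,48] → ·  [on edge]
    (7,3)@(15, 7): e=[-8,24,80] → ·
    (8,3)@(17, 7): e=[36,12,48] → █
    (9,3)@(19, 7): e=[80,0,16] → ·  [on edge]
    (8,4)@(17, 9): e=[24,24,48] → █
    (9,4)@(19, 9): e=[68,12,16] → █
    (10,4)@(21, 9): e=[112,0,-16] → ·  [on edge]
    (8,5)@(17, 11): e=[12,36,48] → █
    (10,5)@(21, 11): e=[100,12,-16] → ·
    (8,6)@(17, 13): e=[0,48,48] → █  [on edge]
  covered (11 px):
    · · · · · · · · · · ·
    · · · · · · · · · · ·
    · · · · · · · █ · · ·
    · · · · · · · · █ · ·
    · · · · · · · · █ █ ·
    · · · · · · · · █ █ ·
    · · · · · · · · █ █ ·
    · · · · · · · · · █ ·
    · · · · · · · · · █ ·
    · · · · · · · · · █ ·
    · · · · · · · · · · ·
    · · · · · · · · · · ·
T3:
  2·area = 36  (B↔C swapped to make it positive)
  edge (4, 2)→(10, 2): d=(6,0) top-left  bias=+0
  edge (10, 2)→(10, 8): d=(0,6) right/bottom  bias=-1
  edge (10, 8)→(4, 2): d=(-6,-6) top-left  bias=+0
    (1,0)@(3, 1): e=[-6,42,0] → ·  [on edge]
    (2,1)@(5, 3): e=[6,30,0] → █  [on edge]
    (3,1)@(7, 3): e=[6,18,12] → █
    (4,1)@(9, 3): e=[6,6,24] → █
    (5,1)@(11, 3): e=[6,-6,36] → ·
    (2,2)@(5, 5): e=[18,30,-12] → ·
    (3,2)@(7, 5): e=[18,18,0] → █  [on edge]
    (5,2)@(11, 5): e=[18,-6,24] → ·
    (3,3)@(7, 7): e=[30,18,-12] → ·
    (4,3)@(9, 7): e=[30,6,0] → █  [on edge]
    (5,3)@(11, 7): e=[30,-6,12] → ·
    (4,4)@(9, 9): e=[42,6,-12] → ·
    (5,4)@(11, 9): e=[42,-6,0] → ·  [on edge]
    (6,5)@(13, 11): e=[54,-18,0] → ·  [on edge]
    (7,6)@(15, 13): e=[66,-30,0] → ·  [on edge]
    (8,7)@(17, 15): e=[78,-42,0] → ·  [on edge]
    (9,8)@(19, 17): e=[90,-54,0] → ·  [on edge]
    (10,9)@(21, 19): e=[102,-66,0] → ·  [on edge]
  covered (6 px):
    · · · · · · · · · · ·
    · · █ █ █ · · · · · ·
    · · · █ █ · · · · · ·
    · · · · █ · · · · · ·
    · · · · · · · · · · ·
    · · · · · · · · · · ·
    · · · · · · · · · · ·
    · · · · · · · · · · ·
    · · · · · · · · · · ·
    · · · · · · · · · · ·
    · · · · · · · · · · ·
    · · · · · · · · · · ·
T4:
  2·area = 248  (B↔C swapped to make it positive)
  edge (0, 4)→(18, 14): d=(18,10) right/bottom  bias=-1
  edge (18, 14)→(4, 20): d=(-14,6) right/bottom  bias=-1
  edge (4, 20)→(0, 4): d=(-4,-16) top-left  bias=+0
    (0,2)@(1, 5): e=[8,228,12] → █
    (1,2)@(3, 5): e=[-12,216,44] → ·
    (0,3)@(1, 7): e=[44,200,4] → █
    (1,3)@(3, 7): e=[24,188,36] → █
    (2,3)@(5, 7): e=[4,176,68] → █
    (3,3)@(7, 7): e=[-16,164,100] → ·
    (0,4)@(1, 9): e=[80,172,-4] → ·
    (1,4)@(3, 9): e=[60,160,28] → █
    (3,4)@(7, 9): e=[20,136,92] → █
    (4,4)@(9, 9): e=[0,124,124] → ·  [on edge]
    (1,5)@(3, 11): e=[96,132,20] → █
    (4,5)@(9, 11): e=[36,96,116] → █
    (5,8)@(11, 17): e=[124,0,124] → ·  [on edge]
  covered (30 px):
    · · · · · · · · · · ·
    · · · · · · · · · · ·
    █ · · · · · · · · · ·
    █ █ █ · · · · · · · ·
    · █ █ █ · · · · · · ·
    · █ █ █ █ █ · · · · ·
    · █ █ █ █ █ █ █ · · ·
    · █ █ █ █ █ █ █ · · ·
    · · █ █ █ · · · · · ·
    · · █ · · · · · · · ·
    · · · · · · · · · · ·
    · · · · · · · · · · ·

Z-buffer (winner per pixel, '.' = empty):
  . . . . . . . . . . .
  . . 3 3 3 . . . . . .
  4 . . 3 3 . . 2 . . .
  4 4 4 . 3 . . . 2 . .
  . 4 4 4 . . . . 2 2 .
  . 4 4 4 4 4 . 0 2 2 .
  . 4 4 4 4 4 4 4 2 2 .
  . 4 4 4 4 4 4 4 . 2 .
  . . 4 4 4 . . . . 2 .
  . . 4 1 . . . . . 2 .
  . . 1 1 . . . . . . .
  . . . 1 . . . . . . .

Answer: 4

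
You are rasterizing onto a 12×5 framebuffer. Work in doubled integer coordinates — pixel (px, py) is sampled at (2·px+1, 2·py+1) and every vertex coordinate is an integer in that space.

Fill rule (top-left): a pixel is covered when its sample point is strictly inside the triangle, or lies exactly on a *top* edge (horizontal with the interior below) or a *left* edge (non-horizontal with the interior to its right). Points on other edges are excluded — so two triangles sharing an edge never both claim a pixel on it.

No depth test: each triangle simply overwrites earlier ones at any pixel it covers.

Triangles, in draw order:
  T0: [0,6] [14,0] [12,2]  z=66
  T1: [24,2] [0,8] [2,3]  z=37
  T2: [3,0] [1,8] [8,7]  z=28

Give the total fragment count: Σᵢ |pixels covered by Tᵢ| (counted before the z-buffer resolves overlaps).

T0:
  2·area = 16
  edge (0, 6)→(14, 0): d=(14,-6) top-left  bias=+0
  edge (14, 0)→(12, 2): d=(-2,2) right/bottom  bias=-1
  edge (12, 2)→(0, 6): d=(-12,4) right/bottom  bias=-1
    (6,0)@(13, 1): e=[8,0,8] → .  [on edge]
    (7,0)@(15, 1): e=[20,-4,0] → .  [on edge]
    (3,1)@(7, 3): e=[0,8,8] → X  [on edge]
    (4,1)@(9, 3): e=[12,4,0] → .  [on edge]
    (5,1)@(11, 3): e=[24,0,-8] → .  [on edge]
    (1,2)@(3, 5): e=[4,12,0] → .  [on edge]
    (3,2)@(7, 5): e=[28,4,-16] → .
    (4,2)@(9, 5): e=[40,0,-24] → .  [on edge]
    (3,3)@(7, 7): e=[56,0,-40] → .  [on edge]
    (2,4)@(5, 9): e=[72,0,-56] → .  [on edge]
  covered (1 px):
    . . . . . . . . . . . .
    . . . X . . . . . . . .
    . . . . . . . . . . . .
    . . . . . . . . . . . .
    . . . . . . . . . . . .
T1:
  2·area = 108
  edge (24, 2)→(0, 8): d=(-24,6) right/bottom  bias=-1
  edge (0, 8)→(2, 3): d=(2,-5) top-left  bias=+0
  edge (2, 3)→(24, 2): d=(22,-1) top-left  bias=+0
    (1,1)@(3, 3): e=[102,5,1] → X
    (2,1)@(5, 3): e=[90,15,3] → X
    (3,1)@(7, 3): e=[78,25,5] → X
    (4,1)@(9, 3): e=[66,35,7] → X
    (5,1)@(11, 3): e=[54,45,9] → X
    (6,1)@(13, 3): e=[42,55,11] → X
    (7,1)@(15, 3): e=[30,65,13] → X
    (8,1)@(17, 3): e=[18,75,15] → X
    (9,1)@(19, 3): e=[6,85,17] → X
    (10,1)@(21, 3): e=[-6,95,19] → .
    (1,2)@(3, 5): e=[54,9,45] → X
    (6,2)@(13, 5): e=[-6,59,55] → .
  covered (16 px):
    . . . . . . . . . . . .
    . X X X X X X X X X . .
    . X X X X X . . . . . .
    X X . . . . . . . . . .
    . . . . . . . . . . . .
T2:
  2·area = 54  (B↔C swapped to make it positive)
  edge (3, 0)→(8, 7): d=(5,7) right/bottom  bias=-1
  edge (8, 7)→(1, 8): d=(-7,1) right/bottom  bias=-1
  edge (1, 8)→(3, 0): d=(2,-8) top-left  bias=+0
    (1,0)@(3, 1): e=[5,47,2] → X
    (2,0)@(5, 1): e=[-9,45,18] → .
    (1,1)@(3, 3): e=[15,33,6] → X
    (2,1)@(5, 3): e=[1,31,22] → X
    (3,1)@(7, 3): e=[-13,29,38] → .
    (1,2)@(3, 5): e=[25,19,10] → X
    (3,2)@(7, 5): e=[-3,15,42] → .
    (1,3)@(3, 7): e=[35,5,14] → X
    (3,3)@(7, 7): e=[7,1,46] → X
    (4,3)@(9, 7): e=[-7,-1,62] → .
    (1,4)@(3, 9): e=[45,-9,18] → .
    (2,4)@(5, 9): e=[31,-11,34] → .
  covered (8 px):
    . X . . . . . . . . . .
    . X X . . . . . . . . .
    . X X . . . . . . . . .
    . X X X . . . . . . . .
    . . . . . . . . . . . .

Result: 25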